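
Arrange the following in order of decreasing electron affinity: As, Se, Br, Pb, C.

Br > Se > C > As > Pb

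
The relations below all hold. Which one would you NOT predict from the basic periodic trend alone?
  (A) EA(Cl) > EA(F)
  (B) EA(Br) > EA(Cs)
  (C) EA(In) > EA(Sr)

The general trend: electron affinity increases across a period and decreases down a group.
(A) Cl (period 3, group 17) vs F (period 2, group 17): the stated order contradicts the simple trend.
(B) Br (period 4, group 17) vs Cs (period 6, group 1): the stated order agrees with the simple trend.
(C) In (period 5, group 13) vs Sr (period 5, group 2): the stated order agrees with the simple trend.
The exception is (A): F's small 2p subshell makes the incoming electron feel strong e⁻–e⁻ repulsion, so Cl actually releases more energy on gaining an electron.

(A)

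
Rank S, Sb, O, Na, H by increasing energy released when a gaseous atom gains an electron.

H is in period 1, group 1; O is in period 2, group 16; Na is in period 3, group 1; S is in period 3, group 16; Sb is in period 5, group 15.
Atoms with high Z_eff and room in the valence shell (especially the halogens) have the most exothermic electron affinities.
Here both period and group differ, so the two effects have to be weighed against each other.
H > Na: they share group 1; the group trend gives H the larger value.
Sb > H: period and group pull opposite ways; the across-period shift dominates (103 vs 73 kJ/mol).
O > Sb: relative to Sb, both the across-period and down-group shifts push O's electron affinity up.
S > O: this pair runs against the simple trend — see the exception note.
Note the exception: S has a higher electron affinity than O, contrary to the simple trend — the compact 2p subshell of O repels the added electron more than S's larger 3p does.
Approximate values (kJ/mol): H 73, O 141, Na 53, S 200, Sb 103.
So from lowest to highest: Na < H < Sb < O < S.

Na < H < Sb < O < S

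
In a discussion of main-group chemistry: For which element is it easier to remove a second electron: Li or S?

S

After 1 electron has been removed, what remains? Li⁺ is the bare [He] core; S⁺ still has 5 valence electrons.
Core electrons are held far more tightly than valence electrons, so Li tops the IE_2 order.
Tabulated IE_2 (kJ/mol): Li 7298, S 2252.
So the second ionization energies run S < Li.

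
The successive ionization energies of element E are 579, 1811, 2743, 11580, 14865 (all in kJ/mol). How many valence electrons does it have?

Look for the largest jump between consecutive ionization energies: IE4/IE3 ≈ 4.2, far larger than any earlier ratio.
That jump marks the point where a core electron is being removed. So the atom has 3 valence electrons.

3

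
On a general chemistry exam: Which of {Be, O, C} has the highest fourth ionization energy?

Consider each +3 ion: Be³⁺ is already 1 electron into the core; O³⁺ still has 3 valence electrons; C³⁺ still has 1 valence electron.
Breaking into a closed-shell core is much more expensive than removing a leftover valence electron — Be has the largest IE_4 here.
Valence configurations: O³⁺ [He]2s²2p¹, C³⁺ [He]2s¹.
Approximate IE_4 values (kJ/mol): Be 21007, O 7469, C 6223.
Hence IE_4: C < O < Be.

Be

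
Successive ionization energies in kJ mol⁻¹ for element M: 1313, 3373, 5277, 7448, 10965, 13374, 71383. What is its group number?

Look for the largest jump between consecutive ionization energies: IE7/IE6 ≈ 5.3, far larger than any earlier ratio.
That jump marks the point where a core electron is being removed. So the atom has 6 valence electrons.
A main-group element with 6 valence electrons is in group 16.

Group 16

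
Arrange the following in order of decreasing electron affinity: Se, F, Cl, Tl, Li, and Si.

Adding an electron releases more energy for atoms nearer the top right (short of the noble gases).
Here both period and group differ, so the two effects have to be weighed against each other.
Li > Tl: the two effects oppose for this pair; the down-group effect wins (60 vs 19 kJ/mol).
Si > Li: period and group pull opposite ways; the across-period shift dominates (134 vs 60 kJ/mol).
Se > Si: period and group pull opposite ways; the across-period shift dominates (195 vs 134 kJ/mol).
F > Se: both effects reinforce here, so F is clearly the higher of the two.
Cl > F: this pair runs against the simple trend — see the exception note.
Note the exception: Cl has a higher electron affinity than F, contrary to the simple trend — F's small 2p subshell makes the incoming electron feel strong e⁻–e⁻ repulsion, so Cl actually releases more energy on gaining an electron.
Approximate values (kJ/mol): Li 60, F 328, Si 134, Cl 349, Se 195, Tl 19.
So from highest to lowest: Cl > F > Se > Si > Li > Tl.

Cl, F, Se, Si, Li, Tl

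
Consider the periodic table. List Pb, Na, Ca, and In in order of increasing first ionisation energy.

Na, In, Ca, Pb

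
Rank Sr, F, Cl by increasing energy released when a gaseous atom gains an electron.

Sr < F < Cl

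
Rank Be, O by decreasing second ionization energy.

After 1 electron has been removed, what remains? Be⁺ still has 1 valence electron; O⁺ still has 5 valence electrons.
All are still removing valence electrons, so compare the +1 ions as you would atoms: IE_2 generally rises across a period (higher Z_eff) and falls down a group (larger shell), subject to the usual subshell exceptions.
Valence configurations: Be⁺ [He]2s¹, O⁺ [He]2s²2p³.
Approximate IE_2 values (kJ/mol): Be 1757, O 3388.
Putting it together, IE_2: Be < O.

O, Be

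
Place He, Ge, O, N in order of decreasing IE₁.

He, N, O, Ge

He is in period 1, group 18; N is in period 2, group 15; O is in period 2, group 16; Ge is in period 4, group 14.
First ionization energy rises across a period (greater Z_eff holds electrons more tightly) and falls down a group (valence electrons are farther from the nucleus).
Here both period and group differ, so the two effects have to be weighed against each other.
O > Ge: both effects reinforce here, so O is clearly the higher of the two.
N > O: this pair runs against the simple trend — see the exception note.
He > N: relative to N, both the across-period and down-group shifts push He's first ionization energy up.
Note the exception: N has a higher first ionization energy than O, contrary to the simple trend — pairing an electron in O's 2p⁴ costs repulsion energy, so O ionizes more easily than half-filled N (2p³).
Approximate values (kJ/mol): He 2372, N 1402, O 1314, Ge 762.
So from highest to lowest: He > N > O > Ge.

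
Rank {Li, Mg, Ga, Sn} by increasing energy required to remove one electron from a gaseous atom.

Li is in period 2, group 1; Mg is in period 3, group 2; Ga is in period 4, group 13; Sn is in period 5, group 14.
First ionization energy rises across a period (greater Z_eff holds electrons more tightly) and falls down a group (valence electrons are farther from the nucleus).
These sit on a diagonal, where the across-period and down-group effects partly cancel.
Ga > Li: the two effects oppose for this pair; the across-period effect wins (579 vs 520 kJ/mol).
Sn > Ga: the two effects oppose for this pair; the across-period effect wins (709 vs 579 kJ/mol).
Mg > Sn: the two effects oppose for this pair; the down-group effect wins (738 vs 709 kJ/mol).
For reference (kJ/mol): Li 520, Mg 738, Ga 579, Sn 709.
So from lowest to highest: Li < Ga < Sn < Mg.

Li < Ga < Sn < Mg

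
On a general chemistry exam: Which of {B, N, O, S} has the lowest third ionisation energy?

S

After 2 electrons have been removed, what remains? B²⁺ still has 1 valence electron; N²⁺ still has 3 valence electrons; O²⁺ still has 4 valence electrons; S²⁺ still has 4 valence electrons.
All are still removing valence electrons, so compare the +2 ions as you would atoms: IE_3 generally rises across a period (higher Z_eff) and falls down a group (larger shell), subject to the usual subshell exceptions.
Valence configurations: B²⁺ [He]2s¹, N²⁺ [He]2s²2p¹, O²⁺ [He]2s²2p², S²⁺ [Ne]3s²3p².
Approximate IE_3 values (kJ/mol): B 3660, N 4578, O 5300, S 3357.
Hence IE_3: S < B < N < O.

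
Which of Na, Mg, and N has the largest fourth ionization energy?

Consider each +3 ion: Na³⁺ is already 2 electrons into the core; Mg³⁺ is already 1 electron into the core; N³⁺ still has 2 valence electrons.
Breaking into a closed-shell core is much more expensive than removing a leftover valence electron — Na and Mg have the largest IE_4 here.
Approximate IE_4 values (kJ/mol): Na 9543, Mg 10543, N 7475.
Overall IE_4 order: N < Na < Mg.

Mg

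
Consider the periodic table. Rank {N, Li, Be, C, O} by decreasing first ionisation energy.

N, O, C, Be, Li

Li is in period 2, group 1; Be is in period 2, group 2; C is in period 2, group 14; N is in period 2, group 15; O is in period 2, group 16.
First ionization energy rises across a period (greater Z_eff holds electrons more tightly) and falls down a group (valence electrons are farther from the nucleus).
All lie in period 2; the across-period trend (first ionization energy increases left to right) applies, with the exception below.
Note the exception: N has a higher first ionization energy than O, contrary to the simple trend — pairing an electron in O's 2p⁴ costs repulsion energy, so O ionizes more easily than half-filled N (2p³).
For reference (kJ/mol): Li 520, Be 900, C 1086, N 1402, O 1314.
So from highest to lowest: N > O > C > Be > Li.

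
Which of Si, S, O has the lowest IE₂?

IE_2 is the cost of taking one more electron from the +1 cation: Si⁺ still has 3 valence electrons; S⁺ still has 5 valence electrons; O⁺ still has 5 valence electrons.
All are still removing valence electrons, so compare the +1 ions as you would atoms: IE_2 generally rises across a period (higher Z_eff) and falls down a group (larger shell), subject to the usual subshell exceptions.
Valence configurations: Si⁺ [Ne]3s²3p¹, S⁺ [Ne]3s²3p³, O⁺ [He]2s²2p³.
The numbers (kJ/mol): Si 1577, S 2252, O 3388.
Hence IE_2: Si < S < O.

Si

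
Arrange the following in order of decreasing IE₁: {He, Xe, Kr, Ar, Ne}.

IE₁ increases left→right with effective nuclear charge and decreases top→bottom as the valence shell moves farther out.
All are in group 18, so first ionization energy increases up the group.
So from highest to lowest: He > Ne > Ar > Kr > Xe.

He > Ne > Ar > Kr > Xe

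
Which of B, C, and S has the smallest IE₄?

S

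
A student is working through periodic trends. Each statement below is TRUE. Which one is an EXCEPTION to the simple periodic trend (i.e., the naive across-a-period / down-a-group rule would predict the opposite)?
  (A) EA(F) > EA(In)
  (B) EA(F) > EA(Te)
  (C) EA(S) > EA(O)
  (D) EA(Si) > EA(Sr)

(C)

The general trend: electron affinity increases across a period and decreases down a group.
(A) F (period 2, group 17) vs In (period 5, group 13): the stated order agrees with the simple trend.
(B) F (period 2, group 17) vs Te (period 5, group 16): the stated order agrees with the simple trend.
(C) S (period 3, group 16) vs O (period 2, group 16): the stated order contradicts the simple trend.
(D) Si (period 3, group 14) vs Sr (period 5, group 2): the stated order agrees with the simple trend.
The exception is (C): the compact 2p subshell of O repels the added electron more than S's larger 3p does.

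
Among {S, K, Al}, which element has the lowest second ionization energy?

Al

The second ionization energy removes an electron from the +1 ion. For each element: S⁺ still has 5 valence electrons; K⁺ is the bare [Ar] core; Al⁺ still has 2 valence electrons.
Pulling an electron out of a noble-gas core costs far more than removing a remaining valence electron, so K sits at the high end of IE_2.
Valence configurations: S⁺ [Ne]3s²3p³, Al⁺ [Ne]3s².
The numbers (kJ/mol): S 2252, K 3052, Al 1817.
Putting it together, IE_2: Al < S < K.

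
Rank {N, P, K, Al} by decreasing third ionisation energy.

N > K > P > Al

Consider each +2 ion: N²⁺ still has 3 valence electrons; P²⁺ still has 3 valence electrons; K²⁺ is already 1 electron into the core; Al²⁺ still has 1 valence electron.
Usually core removal costs more than valence removal, but here the competition is close: a tightly held n=2 valence electron can cost more to remove than an n=3 core electron, so the actual values have to decide it.
Valence configurations: N²⁺ [He]2s²2p¹, P²⁺ [Ne]3s²3p¹, Al²⁺ [Ne]3s¹.
Approximate IE_3 values (kJ/mol): N 4578, P 2914, K 4420, Al 2745.
So the third ionization energies run Al < P < K < N.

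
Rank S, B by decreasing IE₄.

B > S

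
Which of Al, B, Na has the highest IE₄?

B

The fourth ionization energy removes an electron from the +3 ion. For each element: Al³⁺ is the bare [Ne] core; B³⁺ is the bare [He] core; Na³⁺ is already 2 electrons into the core.
All of these are removing an electron from a noble-gas core or deeper; the smaller core (lower principal quantum number) is held far more tightly, and within a period the higher nuclear charge binds the same core more tightly.
Tabulated IE_4 (kJ/mol): Al 11577, B 25026, Na 9543.
Overall IE_4 order: Na < Al < B.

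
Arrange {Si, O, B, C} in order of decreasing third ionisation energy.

O, C, B, Si

After 2 electrons have been removed, what remains? Si²⁺ still has 2 valence electrons; O²⁺ still has 4 valence electrons; B²⁺ still has 1 valence electron; C²⁺ still has 2 valence electrons.
All are still removing valence electrons, so compare the +2 ions as you would atoms: IE_3 generally rises across a period (higher Z_eff) and falls down a group (larger shell), subject to the usual subshell exceptions.
Valence configurations: Si²⁺ [Ne]3s², O²⁺ [He]2s²2p², B²⁺ [He]2s¹, C²⁺ [He]2s².
Approximate IE_3 values (kJ/mol): Si 3232, O 5300, B 3660, C 4620.
So the third ionization energies run Si < B < C < O.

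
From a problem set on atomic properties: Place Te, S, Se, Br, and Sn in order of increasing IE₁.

Sn, Te, Se, S, Br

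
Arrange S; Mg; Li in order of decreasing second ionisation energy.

IE_2 is the cost of taking one more electron from the +1 cation: S⁺ still has 5 valence electrons; Mg⁺ still has 1 valence electron; Li⁺ is the bare [He] core.
Pulling an electron out of a noble-gas core costs far more than removing a remaining valence electron, so Li sits at the high end of IE_2.
Valence configurations: S⁺ [Ne]3s²3p³, Mg⁺ [Ne]3s¹.
Tabulated IE_2 (kJ/mol): S 2252, Mg 1451, Li 7298.
Putting it together, IE_2: Mg < S < Li.

Li > S > Mg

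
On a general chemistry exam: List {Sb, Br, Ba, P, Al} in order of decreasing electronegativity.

Al is in period 3, group 13; P is in period 3, group 15; Br is in period 4, group 17; Sb is in period 5, group 15; Ba is in period 6, group 2.
EN rises left→right (higher Z_eff, smaller atoms) and falls top→bottom (larger, more shielded atoms).
Neither a single period nor a single group — weigh both effects.
Al > Ba: both effects reinforce here, so Al is clearly the higher of the two.
Sb > Al: period and group pull opposite ways; the across-period shift dominates (2.05 vs 1.61).
P > Sb: they share group 15; the group trend gives P the larger value.
Br > P: the two effects oppose for this pair; the across-period effect wins (2.96 vs 2.19).
Approximate values (Pauling): Al 1.61, P 2.19, Br 2.96, Sb 2.05, Ba 0.89.
So from highest to lowest: Br > P > Sb > Al > Ba.

Br > P > Sb > Al > Ba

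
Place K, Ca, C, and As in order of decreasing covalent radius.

K > Ca > As > C

C is in period 2, group 14; K is in period 4, group 1; Ca is in period 4, group 2; As is in period 4, group 15.
Across a period the added protons contract the valence shell; down a group each new principal shell makes the atom larger.
Here both period and group differ, so the two effects have to be weighed against each other.
As > C: the two effects oppose for this pair; the down-group effect wins (121 vs 75 pm).
Ca > As: both are in period 4; the period trend gives Ca the larger value.
K > Ca: K lies to the left of Ca in period 4, so the across-period effect alone puts K larger.
For reference (pm): C 75, K 196, Ca 171, As 121.
So from largest to smallest: K > Ca > As > C.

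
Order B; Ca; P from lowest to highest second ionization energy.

Ca < P < B

The second ionization energy removes an electron from the +1 ion. For each element: B⁺ still has 2 valence electrons; Ca⁺ still has 1 valence electron; P⁺ still has 4 valence electrons.
All are still removing valence electrons, so compare the +1 ions as you would atoms: IE_2 generally rises across a period (higher Z_eff) and falls down a group (larger shell), subject to the usual subshell exceptions.
Valence configurations: B⁺ [He]2s², Ca⁺ [Ar]4s¹, P⁺ [Ne]3s²3p².
Approximate IE_2 values (kJ/mol): B 2427, Ca 1145, P 1907.
Overall IE_2 order: Ca < P < B.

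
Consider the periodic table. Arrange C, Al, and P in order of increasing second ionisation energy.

IE_2 is the cost of taking one more electron from the +1 cation: C⁺ still has 3 valence electrons; Al⁺ still has 2 valence electrons; P⁺ still has 4 valence electrons.
All are still removing valence electrons, so compare the +1 ions as you would atoms: IE_2 generally rises across a period (higher Z_eff) and falls down a group (larger shell), subject to the usual subshell exceptions.
Valence configurations: C⁺ [He]2s²2p¹, Al⁺ [Ne]3s², P⁺ [Ne]3s²3p².
The numbers (kJ/mol): C 2353, Al 1817, P 1907.
Overall IE_2 order: Al < P < C.

Al < P < C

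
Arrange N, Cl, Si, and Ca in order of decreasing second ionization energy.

N > Cl > Si > Ca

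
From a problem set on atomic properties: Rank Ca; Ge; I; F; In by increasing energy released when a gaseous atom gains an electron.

F is in period 2, group 17; Ca is in period 4, group 2; Ge is in period 4, group 14; In is in period 5, group 13; I is in period 5, group 17.
Adding an electron releases more energy for atoms nearer the top right (short of the noble gases).
These span different periods and groups, so the two trends combine.
In > Ca: the two effects oppose for this pair; the across-period effect wins (29 vs 2 kJ/mol).
Ge > In: both effects reinforce here, so Ge is clearly the higher of the two.
I > Ge: the two effects oppose for this pair; the across-period effect wins (295 vs 119 kJ/mol).
F > I: F sits above I in group 17, so the down-group effect alone puts F higher.
Approximate values (kJ/mol): F 328, Ca 2, Ge 119, In 29, I 295.
So from lowest to highest: Ca < In < Ge < I < F.

Ca < In < Ge < I < F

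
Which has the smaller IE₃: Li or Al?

Al

The third ionization energy removes an electron from the +2 ion. For each element: Li²⁺ is already 1 electron into the core; Al²⁺ still has 1 valence electron.
Breaking into a closed-shell core is much more expensive than removing a leftover valence electron — Li has the largest IE_3 here.
Tabulated IE_3 (kJ/mol): Li 11815, Al 2745.
Overall IE_3 order: Al < Li.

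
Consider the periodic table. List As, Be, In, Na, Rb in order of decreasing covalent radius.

Rb > Na > In > As > Be

Moving right in a period, electrons are added to the same shell under a stronger nuclear pull, so atoms get smaller; moving down, a new shell is opened and atoms get larger.
These span different periods and groups, so the two trends combine.
As > Be: period and group pull opposite ways; the down-group shift dominates (121 vs 102 pm).
In > As: both effects reinforce here, so In is clearly the larger of the two.
Na > In: period and group pull opposite ways; the across-period shift dominates (155 vs 142 pm).
Rb > Na: Rb sits below Na in group 1, so the down-group effect alone puts Rb larger.
Tabulated atomic radius (pm): Be 102, Na 155, As 121, Rb 210, In 142.
So from largest to smallest: Rb > Na > In > As > Be.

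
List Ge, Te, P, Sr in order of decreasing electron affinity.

P is in period 3, group 15; Ge is in period 4, group 14; Sr is in period 5, group 2; Te is in period 5, group 16.
Atoms with high Z_eff and room in the valence shell (especially the halogens) have the most exothermic electron affinities.
These span different periods and groups, so the two trends combine.
P > Sr: both effects reinforce here, so P is clearly the higher of the two.
Ge > P: this pair runs against the simple trend — see the exception note.
Te > Ge: the two effects oppose for this pair; the across-period effect wins (190 vs 119 kJ/mol).
Note the exception: Ge has a higher electron affinity than P, contrary to the simple trend — adding an electron to P's half-filled np³ subshell costs electron-pairing energy.
For reference (kJ/mol): P 72, Ge 119, Sr 5, Te 190.
So from highest to lowest: Te > Ge > P > Sr.

Te > Ge > P > Sr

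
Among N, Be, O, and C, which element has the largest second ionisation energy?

O

The second ionization energy removes an electron from the +1 ion. For each element: N⁺ still has 4 valence electrons; Be⁺ still has 1 valence electron; O⁺ still has 5 valence electrons; C⁺ still has 3 valence electrons.
All are still removing valence electrons, so compare the +1 ions as you would atoms: IE_2 generally rises across a period (higher Z_eff) and falls down a group (larger shell), subject to the usual subshell exceptions.
Valence configurations: N⁺ [He]2s²2p², Be⁺ [He]2s¹, O⁺ [He]2s²2p³, C⁺ [He]2s²2p¹.
Approximate IE_2 values (kJ/mol): N 2856, Be 1757, O 3388, C 2353.
Overall IE_2 order: Be < C < N < O.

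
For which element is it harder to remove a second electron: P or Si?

Consider each +1 ion: P⁺ still has 4 valence electrons; Si⁺ still has 3 valence electrons.
All are still removing valence electrons, so compare the +1 ions as you would atoms: IE_2 generally rises across a period (higher Z_eff) and falls down a group (larger shell), subject to the usual subshell exceptions.
Valence configurations: P⁺ [Ne]3s²3p², Si⁺ [Ne]3s²3p¹.
Tabulated IE_2 (kJ/mol): P 1907, Si 1577.
Overall IE_2 order: Si < P.

P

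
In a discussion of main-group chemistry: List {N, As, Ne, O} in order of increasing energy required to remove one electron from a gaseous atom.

As, O, N, Ne

Across a period the outer electron is held more tightly (higher IE₁); down a group it sits in a higher shell, more shielded, and comes off more easily.
These span different periods and groups, so the two trends combine.
O > As: both effects reinforce here, so O is clearly the higher of the two.
N > O: this pair runs against the simple trend — see the exception note.
Ne > N: both are in period 2; the period trend gives Ne the larger value.
Note the exception: N has a higher first ionization energy than O, contrary to the simple trend — pairing an electron in O's 2p⁴ costs repulsion energy, so O ionizes more easily than half-filled N (2p³).
For reference (kJ/mol): N 1402, O 1314, Ne 2081, As 947.
So from lowest to highest: As < O < N < Ne.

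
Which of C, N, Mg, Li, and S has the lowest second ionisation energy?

The second ionization energy removes an electron from the +1 ion. For each element: C⁺ still has 3 valence electrons; N⁺ still has 4 valence electrons; Mg⁺ still has 1 valence electron; Li⁺ is the bare [He] core; S⁺ still has 5 valence electrons.
Breaking into a closed-shell core is much more expensive than removing a leftover valence electron — Li has the largest IE_2 here.
Valence configurations: C⁺ [He]2s²2p¹, N⁺ [He]2s²2p², Mg⁺ [Ne]3s¹, S⁺ [Ne]3s²3p³.
Approximate IE_2 values (kJ/mol): C 2353, N 2856, Mg 1451, Li 7298, S 2252.
Putting it together, IE_2: Mg < S < C < N < Li.

Mg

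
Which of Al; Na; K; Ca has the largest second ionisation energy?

After 1 electron has been removed, what remains? Al⁺ still has 2 valence electrons; Na⁺ is the bare [Ne] core; K⁺ is the bare [Ar] core; Ca⁺ still has 1 valence electron.
Breaking into a closed-shell core is much more expensive than removing a leftover valence electron — K and Na have the largest IE_2 here.
Valence configurations: Al⁺ [Ne]3s², Ca⁺ [Ar]4s¹.
Approximate IE_2 values (kJ/mol): Al 1817, Na 4562, K 3052, Ca 1145.
Overall IE_2 order: Ca < Al < K < Na.

Na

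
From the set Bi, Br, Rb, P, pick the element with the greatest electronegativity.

Br

P is in period 3, group 15; Br is in period 4, group 17; Rb is in period 5, group 1; Bi is in period 6, group 15.
Smaller atoms with higher effective nuclear charge are more electronegative.
These span different periods and groups, so the two trends combine.
Bi > Rb: period and group pull opposite ways; the across-period shift dominates (2.02 vs 0.82).
P > Bi: they share group 15; the group trend gives P the larger value.
Br > P: the two effects oppose for this pair; the across-period effect wins (2.96 vs 2.19).
Approximate values (Pauling): P 2.19, Br 2.96, Rb 0.82, Bi 2.02.
The greatest electronegativity among these belongs to Br.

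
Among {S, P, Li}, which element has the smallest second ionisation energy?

P

Consider each +1 ion: S⁺ still has 5 valence electrons; P⁺ still has 4 valence electrons; Li⁺ is the bare [He] core.
Core electrons are held far more tightly than valence electrons, so Li tops the IE_2 order.
Valence configurations: S⁺ [Ne]3s²3p³, P⁺ [Ne]3s²3p².
Tabulated IE_2 (kJ/mol): S 2252, P 1907, Li 7298.
Overall IE_2 order: P < S < Li.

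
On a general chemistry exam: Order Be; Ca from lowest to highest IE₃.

Ca, Be

IE_3 is the cost of taking one more electron from the +2 cation: Be²⁺ is the bare [He] core; Ca²⁺ is the bare [Ar] core.
All of these are removing an electron from a noble-gas core or deeper; the smaller core (lower principal quantum number) is held far more tightly, and within a period the higher nuclear charge binds the same core more tightly.
Approximate IE_3 values (kJ/mol): Be 14849, Ca 4912.
So the third ionization energies run Ca < Be.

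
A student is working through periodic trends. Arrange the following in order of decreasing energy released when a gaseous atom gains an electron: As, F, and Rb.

F > As > Rb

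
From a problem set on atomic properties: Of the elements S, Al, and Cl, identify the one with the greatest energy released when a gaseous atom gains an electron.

Cl

Electron affinity generally becomes more exothermic across a period toward the halogens and less exothermic down a group.
All lie in period 3, so electron affinity increases left to right.
The greatest energy released when a gaseous atom gains an electron among these belongs to Cl.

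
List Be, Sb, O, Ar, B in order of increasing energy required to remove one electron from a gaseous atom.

Be is in period 2, group 2; B is in period 2, group 13; O is in period 2, group 16; Ar is in period 3, group 18; Sb is in period 5, group 15.
Removing the outermost electron gets harder across a period and easier down a group.
Here both period and group differ, so the two effects have to be weighed against each other.
Sb > B: period and group pull opposite ways; the across-period shift dominates (831 vs 801 kJ/mol).
Be > Sb: the two effects oppose for this pair; the down-group effect wins (900 vs 831 kJ/mol).
O > Be: both are in period 2; the period trend gives O the larger value.
Ar > O: the two effects oppose for this pair; the across-period effect wins (1521 vs 1314 kJ/mol).
Note the exception: Be has a higher first ionization energy than B, contrary to the simple trend — removing B's lone 2p electron is easier than breaking Be's filled 2s².
Approximate values (kJ/mol): Be 900, B 801, O 1314, Ar 1521, Sb 831.
So from lowest to highest: B < Sb < Be < O < Ar.

B < Sb < Be < O < Ar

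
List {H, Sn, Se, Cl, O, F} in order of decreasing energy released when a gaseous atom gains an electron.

Cl > F > Se > O > Sn > H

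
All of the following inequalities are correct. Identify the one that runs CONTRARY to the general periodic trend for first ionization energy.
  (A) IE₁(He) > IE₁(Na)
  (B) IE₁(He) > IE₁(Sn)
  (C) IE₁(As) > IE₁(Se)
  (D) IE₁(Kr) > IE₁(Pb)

(C)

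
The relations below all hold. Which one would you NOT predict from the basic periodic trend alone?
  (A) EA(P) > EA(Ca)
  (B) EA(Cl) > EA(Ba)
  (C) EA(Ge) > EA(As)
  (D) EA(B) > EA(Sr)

(C)

The general trend: electron affinity increases across a period and decreases down a group.
(A) P (period 3, group 15) vs Ca (period 4, group 2): the stated order agrees with the simple trend.
(B) Cl (period 3, group 17) vs Ba (period 6, group 2): the stated order agrees with the simple trend.
(C) Ge (period 4, group 14) vs As (period 4, group 15): the stated order contradicts the simple trend.
(D) B (period 2, group 13) vs Sr (period 5, group 2): the stated order agrees with the simple trend.
The exception is (C): adding an electron to As's half-filled 4p³ is unfavourable, so Ge (4p²) has the more exothermic EA.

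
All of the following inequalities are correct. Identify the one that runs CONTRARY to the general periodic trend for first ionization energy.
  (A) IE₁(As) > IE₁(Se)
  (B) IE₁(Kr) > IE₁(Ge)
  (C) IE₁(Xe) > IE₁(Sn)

The general trend: first ionization energy increases across a period and decreases down a group.
(A) As (period 4, group 15) vs Se (period 4, group 16): the stated order contradicts the simple trend.
(B) Kr (period 4, group 18) vs Ge (period 4, group 14): the stated order agrees with the simple trend.
(C) Xe (period 5, group 18) vs Sn (period 5, group 14): the stated order agrees with the simple trend.
The exception is (A): Se (4p⁴) ionizes more easily than half-filled As (4p³).

(A)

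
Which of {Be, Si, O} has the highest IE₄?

Be

Consider each +3 ion: Be³⁺ is already 1 electron into the core; Si³⁺ still has 1 valence electron; O³⁺ still has 3 valence electrons.
Pulling an electron out of a noble-gas core costs far more than removing a remaining valence electron, so Be sits at the high end of IE_4.
Valence configurations: Si³⁺ [Ne]3s¹, O³⁺ [He]2s²2p¹.
The numbers (kJ/mol): Be 21007, Si 4356, O 7469.
Hence IE_4: Si < O < Be.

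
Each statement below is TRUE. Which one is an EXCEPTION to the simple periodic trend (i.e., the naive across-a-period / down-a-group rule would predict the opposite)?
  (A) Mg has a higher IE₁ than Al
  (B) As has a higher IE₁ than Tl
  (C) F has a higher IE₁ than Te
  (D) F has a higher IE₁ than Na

(A)

The general trend: IE₁ increases across a period and decreases down a group.
(A) Mg (period 3, group 2) vs Al (period 3, group 13): the stated order contradicts the simple trend.
(B) As (period 4, group 15) vs Tl (period 6, group 13): the stated order agrees with the simple trend.
(C) F (period 2, group 17) vs Te (period 5, group 16): the stated order agrees with the simple trend.
(D) F (period 2, group 17) vs Na (period 3, group 1): the stated order agrees with the simple trend.
The exception is (A): Al's single 3p electron is easier to remove than one from Mg's filled 3s².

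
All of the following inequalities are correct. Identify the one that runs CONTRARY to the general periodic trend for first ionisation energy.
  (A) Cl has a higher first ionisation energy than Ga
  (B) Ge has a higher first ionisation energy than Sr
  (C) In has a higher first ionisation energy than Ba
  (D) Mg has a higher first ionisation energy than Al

(D)

The general trend: first ionisation energy increases across a period and decreases down a group.
(A) Cl (period 3, group 17) vs Ga (period 4, group 13): the stated order agrees with the simple trend.
(B) Ge (period 4, group 14) vs Sr (period 5, group 2): the stated order agrees with the simple trend.
(C) In (period 5, group 13) vs Ba (period 6, group 2): the stated order agrees with the simple trend.
(D) Mg (period 3, group 2) vs Al (period 3, group 13): the stated order contradicts the simple trend.
The exception is (D): Al's single 3p electron is easier to remove than one from Mg's filled 3s².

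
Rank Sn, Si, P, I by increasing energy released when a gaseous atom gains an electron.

Si is in period 3, group 14; P is in period 3, group 15; Sn is in period 5, group 14; I is in period 5, group 17.
Adding an electron releases more energy for atoms nearer the top right (short of the noble gases).
Neither a single period nor a single group — weigh both effects.
Sn > P: this pair runs against the simple trend — see the exception note.
Si > Sn: Si sits above Sn in group 14, so the down-group effect alone puts Si higher.
I > Si: the two effects oppose for this pair; the across-period effect wins (295 vs 134 kJ/mol).
Note the exception: Sn has a higher electron affinity than P, contrary to the simple trend — adding an electron to P's half-filled np³ subshell costs electron-pairing energy.
Note the exception: Si has a higher electron affinity than P, contrary to the simple trend — adding an electron to P's half-filled 3p³ is unfavourable, so Si (3p²) has the more exothermic EA.
Approximate values (kJ/mol): Si 134, P 72, Sn 107, I 295.
So from lowest to highest: P < Sn < Si < I.

P < Sn < Si < I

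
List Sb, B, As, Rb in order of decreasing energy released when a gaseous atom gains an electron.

Sb > As > Rb > B

EA tends to increase across a period and decrease down a group, though the pattern is less regular than for IE or radius.
Here both period and group differ, so the two effects have to be weighed against each other.
Rb > B: this pair runs against the simple trend — see the exception note.
As > Rb: both effects reinforce here, so As is clearly the higher of the two.
Sb > As: this pair runs against the simple trend — see the exception note.
Note the exception: Rb has a higher electron affinity than B, contrary to the simple trend — B's ns²np¹ configuration gives only a small electron affinity — the sparsely filled np subshell binds an added electron weakly.
Note the exception: Sb has a higher electron affinity than As, contrary to the simple trend — both are half-filled np³, but the pairing/repulsion penalty for the added electron shrinks as the p orbitals become larger and more diffuse down the group, and for Sb that outweighs the weaker nuclear attraction.
For reference (kJ/mol): B 27, As 78, Rb 47, Sb 103.
So from highest to lowest: Sb > As > Rb > B.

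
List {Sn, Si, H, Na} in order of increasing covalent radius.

H is in period 1, group 1; Na is in period 3, group 1; Si is in period 3, group 14; Sn is in period 5, group 14.
Radius decreases left→right (rising Z_eff, same n) and increases top→bottom (higher n).
Neither a single period nor a single group — weigh both effects.
Si > H: period and group pull opposite ways; the down-group shift dominates (116 vs 32 pm).
Sn > Si: Sn sits below Si in group 14, so the down-group effect alone puts Sn larger.
Na > Sn: period and group pull opposite ways; the across-period shift dominates (155 vs 140 pm).
For reference (pm): H 32, Na 155, Si 116, Sn 140.
So from smallest to largest: H < Si < Sn < Na.

H, Si, Sn, Na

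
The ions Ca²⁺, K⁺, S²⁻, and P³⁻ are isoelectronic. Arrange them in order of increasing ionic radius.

Ca²⁺ < K⁺ < S²⁻ < P³⁻

All of these have 18 electrons, so size is governed by nuclear charge alone: the more protons, the stronger the pull on the same electron cloud, and the smaller the ion.
Nuclear charges: Ca²⁺ (Z=20), K⁺ (Z=19), S²⁻ (Z=16), P³⁻ (Z=15).
Smallest to largest: Ca²⁺ < K⁺ < S²⁻ < P³⁻.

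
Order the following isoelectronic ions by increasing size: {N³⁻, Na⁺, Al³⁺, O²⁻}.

Al³⁺ < Na⁺ < O²⁻ < N³⁻

All of these have 10 electrons, so size is governed by nuclear charge alone: the more protons, the stronger the pull on the same electron cloud, and the smaller the ion.
Nuclear charges: Al³⁺ (Z=13), Na⁺ (Z=11), O²⁻ (Z=8), N³⁻ (Z=7).
Smallest to largest: Al³⁺ < Na⁺ < O²⁻ < N³⁻.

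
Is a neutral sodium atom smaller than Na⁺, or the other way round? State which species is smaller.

Na⁺

Forming Na⁺ removes 1 electron from Na. Fewer electrons for the same nuclear charge means less shielding and a higher Z_eff on the remaining electrons, and for main-group metals the entire outer shell is lost.
A cation is smaller than its parent atom: Na⁺ < Na.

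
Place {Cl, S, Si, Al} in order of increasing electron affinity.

Al is in period 3, group 13; Si is in period 3, group 14; S is in period 3, group 16; Cl is in period 3, group 17.
Adding an electron releases more energy for atoms nearer the top right (short of the noble gases).
All lie in period 3, so electron affinity increases left to right.
So from lowest to highest: Al < Si < S < Cl.

Al < Si < S < Cl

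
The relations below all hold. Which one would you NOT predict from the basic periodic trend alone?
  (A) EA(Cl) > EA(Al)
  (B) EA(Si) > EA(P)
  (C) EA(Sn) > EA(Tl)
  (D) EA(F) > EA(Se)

(B)

The general trend: electron affinity increases across a period and decreases down a group.
(A) Cl (period 3, group 17) vs Al (period 3, group 13): the stated order agrees with the simple trend.
(B) Si (period 3, group 14) vs P (period 3, group 15): the stated order contradicts the simple trend.
(C) Sn (period 5, group 14) vs Tl (period 6, group 13): the stated order agrees with the simple trend.
(D) F (period 2, group 17) vs Se (period 4, group 16): the stated order agrees with the simple trend.
The exception is (B): adding an electron to P's half-filled 3p³ is unfavourable, so Si (3p²) has the more exothermic EA.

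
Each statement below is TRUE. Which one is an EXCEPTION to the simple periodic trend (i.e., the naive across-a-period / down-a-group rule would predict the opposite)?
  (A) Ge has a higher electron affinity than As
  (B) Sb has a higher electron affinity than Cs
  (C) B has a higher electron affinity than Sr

(A)

The general trend: electron affinity increases across a period and decreases down a group.
(A) Ge (period 4, group 14) vs As (period 4, group 15): the stated order contradicts the simple trend.
(B) Sb (period 5, group 15) vs Cs (period 6, group 1): the stated order agrees with the simple trend.
(C) B (period 2, group 13) vs Sr (period 5, group 2): the stated order agrees with the simple trend.
The exception is (A): adding an electron to As's half-filled 4p³ is unfavourable, so Ge (4p²) has the more exothermic EA.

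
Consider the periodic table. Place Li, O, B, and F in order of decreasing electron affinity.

Adding an electron releases more energy for atoms nearer the top right (short of the noble gases).
All lie in period 2; the across-period trend (electron affinity increases left to right) applies, with the exception below.
Note the exception: Li has a higher electron affinity than B, contrary to the simple trend — B's ns²np¹ configuration gives only a small electron affinity — the sparsely filled np subshell binds an added electron weakly.
Tabulated electron affinity (kJ/mol): Li 60, B 27, O 141, F 328.
So from highest to lowest: F > O > Li > B.

F > O > Li > B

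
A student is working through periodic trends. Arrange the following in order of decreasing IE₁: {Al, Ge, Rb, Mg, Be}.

Be is in period 2, group 2; Mg is in period 3, group 2; Al is in period 3, group 13; Ge is in period 4, group 14; Rb is in period 5, group 1.
First ionization energy rises across a period (greater Z_eff holds electrons more tightly) and falls down a group (valence electrons are farther from the nucleus).
Here both period and group differ, so the two effects have to be weighed against each other.
Al > Rb: both effects reinforce here, so Al is clearly the higher of the two.
Mg > Al: this pair runs against the simple trend — see the exception note.
Ge > Mg: the two effects oppose for this pair; the across-period effect wins (762 vs 738 kJ/mol).
Be > Ge: period and group pull opposite ways; the down-group shift dominates (900 vs 762 kJ/mol).
Note the exception: Mg has a higher first ionization energy than Al, contrary to the simple trend — Al's single 3p electron is easier to remove than one from Mg's filled 3s².
For reference (kJ/mol): Be 900, Mg 738, Al 578, Ge 762, Rb 403.
So from highest to lowest: Be > Ge > Mg > Al > Rb.

Be, Ge, Mg, Al, Rb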